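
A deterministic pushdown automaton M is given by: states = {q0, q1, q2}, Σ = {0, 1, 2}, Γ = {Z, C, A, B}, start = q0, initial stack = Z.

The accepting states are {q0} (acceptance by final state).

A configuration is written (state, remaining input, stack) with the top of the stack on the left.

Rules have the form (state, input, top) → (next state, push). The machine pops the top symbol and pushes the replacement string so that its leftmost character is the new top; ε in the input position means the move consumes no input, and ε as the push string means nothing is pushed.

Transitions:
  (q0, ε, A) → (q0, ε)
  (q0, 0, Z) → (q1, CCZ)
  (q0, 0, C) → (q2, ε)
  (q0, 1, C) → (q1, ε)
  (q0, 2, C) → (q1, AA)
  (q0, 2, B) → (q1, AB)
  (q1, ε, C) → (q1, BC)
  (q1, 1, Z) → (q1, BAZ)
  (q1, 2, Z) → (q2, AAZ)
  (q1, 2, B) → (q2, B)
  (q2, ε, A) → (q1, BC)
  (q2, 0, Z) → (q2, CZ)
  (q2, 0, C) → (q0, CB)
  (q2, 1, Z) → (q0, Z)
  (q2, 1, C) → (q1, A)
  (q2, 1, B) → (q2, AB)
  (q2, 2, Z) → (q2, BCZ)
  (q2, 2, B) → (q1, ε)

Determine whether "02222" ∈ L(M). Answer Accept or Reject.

Reject

(q0, 02222, Z) ⊢ (q1, 2222, CCZ) ⊢ (q1, 2222, BCCZ) ⊢ (q2, 222, BCCZ) ⊢ (q1, 22, CCZ) ⊢ (q1, 22, BCCZ) ⊢ (q2, 2, BCCZ) ⊢ (q1, ε, CCZ) ⊢ (q1, ε, BCCZ)
All input consumed; state q1 ∉ F and no further ε-move applies.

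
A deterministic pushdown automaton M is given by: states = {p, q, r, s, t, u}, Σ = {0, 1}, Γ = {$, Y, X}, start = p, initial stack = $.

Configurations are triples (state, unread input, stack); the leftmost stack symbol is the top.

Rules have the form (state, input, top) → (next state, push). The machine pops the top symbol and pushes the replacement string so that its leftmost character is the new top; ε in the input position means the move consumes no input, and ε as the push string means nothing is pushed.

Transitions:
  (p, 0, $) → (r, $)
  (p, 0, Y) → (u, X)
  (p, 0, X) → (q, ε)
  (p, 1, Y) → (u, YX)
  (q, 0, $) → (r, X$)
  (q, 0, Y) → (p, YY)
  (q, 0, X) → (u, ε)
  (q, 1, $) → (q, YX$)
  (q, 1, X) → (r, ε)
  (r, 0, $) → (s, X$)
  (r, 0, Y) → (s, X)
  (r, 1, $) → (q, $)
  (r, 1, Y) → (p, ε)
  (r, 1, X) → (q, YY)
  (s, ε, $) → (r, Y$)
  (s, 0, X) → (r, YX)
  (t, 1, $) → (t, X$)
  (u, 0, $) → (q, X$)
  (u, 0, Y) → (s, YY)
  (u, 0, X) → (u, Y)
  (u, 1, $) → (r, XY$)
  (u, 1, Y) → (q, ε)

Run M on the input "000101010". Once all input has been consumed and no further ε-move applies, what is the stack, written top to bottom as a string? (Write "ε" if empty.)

YYXYX$

(p, 000101010, $) ⊢ (r, 00101010, $) ⊢ (s, 0101010, X$) ⊢ (r, 101010, YX$) ⊢ (p, 01010, X$) ⊢ (q, 1010, $) ⊢ (q, 010, YX$) ⊢ (p, 10, YYX$) ⊢ (u, 0, YXYX$) ⊢ (s, ε, YYXYX$)
All input consumed in state s with stack YYXYX$.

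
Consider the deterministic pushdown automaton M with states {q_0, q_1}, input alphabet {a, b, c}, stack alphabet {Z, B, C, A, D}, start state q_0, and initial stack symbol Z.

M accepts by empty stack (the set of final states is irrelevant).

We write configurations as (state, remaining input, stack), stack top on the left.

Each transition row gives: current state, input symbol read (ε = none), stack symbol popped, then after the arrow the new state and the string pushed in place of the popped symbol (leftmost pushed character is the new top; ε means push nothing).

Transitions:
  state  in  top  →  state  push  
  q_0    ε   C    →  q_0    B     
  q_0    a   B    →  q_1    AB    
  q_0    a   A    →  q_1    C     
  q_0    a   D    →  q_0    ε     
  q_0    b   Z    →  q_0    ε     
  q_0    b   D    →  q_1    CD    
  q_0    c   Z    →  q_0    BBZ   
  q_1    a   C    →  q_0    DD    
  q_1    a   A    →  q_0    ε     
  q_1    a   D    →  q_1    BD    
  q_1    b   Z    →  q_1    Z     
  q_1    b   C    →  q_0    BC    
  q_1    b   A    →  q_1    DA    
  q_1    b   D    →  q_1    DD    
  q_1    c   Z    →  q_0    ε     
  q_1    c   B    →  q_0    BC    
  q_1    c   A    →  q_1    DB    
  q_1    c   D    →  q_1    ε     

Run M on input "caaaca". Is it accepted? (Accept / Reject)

(q_0, caaaca, Z)
  read c, top Z: go to q_0, push BBZ → (q_0, aaaca, BBZ)
  read a, top B: go to q_1, push AB → (q_1, aaca, ABBZ)
  read a, top A: go to q_0, push ε → (q_0, aca, BBZ)
  read a, top B: go to q_1, push AB → (q_1, ca, ABBZ)
  read c, top A: go to q_1, push DB → (q_1, a, DBBBZ)
  read a, top D: go to q_1, push BD → (q_1, ε, BDBBBZ)
All input consumed; stack is BDBBBZ, not empty, and no further ε-move applies.

Reject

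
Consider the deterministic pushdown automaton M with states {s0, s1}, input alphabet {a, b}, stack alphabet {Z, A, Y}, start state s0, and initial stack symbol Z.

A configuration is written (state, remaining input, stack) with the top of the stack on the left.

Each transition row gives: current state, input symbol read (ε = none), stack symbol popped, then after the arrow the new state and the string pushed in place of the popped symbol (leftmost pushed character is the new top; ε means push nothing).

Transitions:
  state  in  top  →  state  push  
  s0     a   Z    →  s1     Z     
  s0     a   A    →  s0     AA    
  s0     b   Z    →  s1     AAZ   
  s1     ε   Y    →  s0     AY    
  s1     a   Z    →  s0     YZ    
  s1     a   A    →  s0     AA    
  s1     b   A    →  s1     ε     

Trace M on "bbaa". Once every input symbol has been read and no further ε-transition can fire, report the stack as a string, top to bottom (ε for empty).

(s0, bbaa, Z)
  read b, top Z: go to s1, push AAZ → (s1, baa, AAZ)
  read b, top A: go to s1, push ε → (s1, aa, AZ)
  read a, top A: go to s0, push AA → (s0, a, AAZ)
  read a, top A: go to s0, push AA → (s0, ε, AAAZ)
All input consumed in state s0 with stack AAAZ.

AAAZ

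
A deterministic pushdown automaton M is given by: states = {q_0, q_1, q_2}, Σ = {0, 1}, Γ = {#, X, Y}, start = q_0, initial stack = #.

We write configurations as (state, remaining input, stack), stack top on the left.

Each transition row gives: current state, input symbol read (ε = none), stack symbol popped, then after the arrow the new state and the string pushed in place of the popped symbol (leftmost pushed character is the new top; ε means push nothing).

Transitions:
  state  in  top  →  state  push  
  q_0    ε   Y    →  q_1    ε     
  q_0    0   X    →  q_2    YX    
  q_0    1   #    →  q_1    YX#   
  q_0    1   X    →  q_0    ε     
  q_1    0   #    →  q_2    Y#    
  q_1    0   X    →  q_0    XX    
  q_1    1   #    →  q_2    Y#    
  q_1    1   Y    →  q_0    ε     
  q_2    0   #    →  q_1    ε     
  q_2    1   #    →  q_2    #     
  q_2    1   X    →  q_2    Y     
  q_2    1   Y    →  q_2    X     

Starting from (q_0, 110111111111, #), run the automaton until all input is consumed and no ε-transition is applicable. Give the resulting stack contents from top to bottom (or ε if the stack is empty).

(q_0, 110111111111, #) ⊢ (q_1, 10111111111, YX#) ⊢ (q_0, 0111111111, X#) ⊢ (q_2, 111111111, YX#) ⊢ (q_2, 11111111, XX#) ⊢ (q_2, 1111111, YX#) ⊢ (q_2, 111111, XX#) ⊢ (q_2, 11111, YX#) ⊢ (q_2, 1111, XX#) ⊢ (q_2, 111, YX#) ⊢ (q_2, 11, XX#) ⊢ (q_2, 1, YX#) ⊢ (q_2, ε, XX#)
All input consumed in state q_2 with stack XX#.

XX#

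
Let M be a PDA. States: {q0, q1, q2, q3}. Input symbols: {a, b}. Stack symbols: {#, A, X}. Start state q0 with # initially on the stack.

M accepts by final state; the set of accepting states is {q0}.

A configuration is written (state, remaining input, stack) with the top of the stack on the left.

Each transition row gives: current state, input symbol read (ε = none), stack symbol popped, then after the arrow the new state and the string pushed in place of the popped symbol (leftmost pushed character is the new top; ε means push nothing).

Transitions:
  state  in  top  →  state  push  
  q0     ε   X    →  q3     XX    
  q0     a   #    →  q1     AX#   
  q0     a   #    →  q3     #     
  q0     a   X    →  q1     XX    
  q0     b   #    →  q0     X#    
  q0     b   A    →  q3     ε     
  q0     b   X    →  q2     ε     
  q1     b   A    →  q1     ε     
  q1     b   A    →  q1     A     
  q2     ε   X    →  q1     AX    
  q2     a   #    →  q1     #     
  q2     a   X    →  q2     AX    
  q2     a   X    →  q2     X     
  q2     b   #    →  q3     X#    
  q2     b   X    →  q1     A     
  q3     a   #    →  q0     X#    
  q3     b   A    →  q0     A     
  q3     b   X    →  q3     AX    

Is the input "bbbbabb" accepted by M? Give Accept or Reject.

Reject

No computation consumes all input and reaches a final state.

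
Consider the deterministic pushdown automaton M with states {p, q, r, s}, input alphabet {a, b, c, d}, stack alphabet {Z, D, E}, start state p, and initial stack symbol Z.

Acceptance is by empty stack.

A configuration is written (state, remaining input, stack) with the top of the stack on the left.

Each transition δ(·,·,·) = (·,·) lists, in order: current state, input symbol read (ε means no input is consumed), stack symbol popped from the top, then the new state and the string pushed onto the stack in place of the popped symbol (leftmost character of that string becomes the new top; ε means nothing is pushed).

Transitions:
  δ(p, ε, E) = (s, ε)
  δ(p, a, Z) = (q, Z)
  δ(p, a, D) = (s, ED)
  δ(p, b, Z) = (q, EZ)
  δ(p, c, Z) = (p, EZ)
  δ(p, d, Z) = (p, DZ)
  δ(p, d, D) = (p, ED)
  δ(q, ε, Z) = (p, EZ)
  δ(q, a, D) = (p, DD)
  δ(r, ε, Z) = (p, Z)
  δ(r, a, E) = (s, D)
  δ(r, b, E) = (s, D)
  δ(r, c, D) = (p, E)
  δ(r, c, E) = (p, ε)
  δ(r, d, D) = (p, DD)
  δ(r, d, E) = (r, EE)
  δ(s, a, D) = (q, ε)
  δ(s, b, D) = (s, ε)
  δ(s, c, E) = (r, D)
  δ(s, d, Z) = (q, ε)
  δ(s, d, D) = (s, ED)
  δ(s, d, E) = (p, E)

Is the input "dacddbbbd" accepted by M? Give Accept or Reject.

(p, dacddbbbd, Z)
  read d, top Z: go to p, push DZ → (p, acddbbbd, DZ)
  read a, top D: go to s, push ED → (s, cddbbbd, EDZ)
  read c, top E: go to r, push D → (r, ddbbbd, DDZ)
  read d, top D: go to p, push DD → (p, dbbbd, DDDZ)
  read d, top D: go to p, push ED → (p, bbbd, EDDDZ)
  ε-move, top E: go to s, push ε → (s, bbbd, DDDZ)
  read b, top D: go to s, push ε → (s, bbd, DDZ)
  read b, top D: go to s, push ε → (s, bd, DZ)
  read b, top D: go to s, push ε → (s, d, Z)
  read d, top Z: go to q, push ε → (q, ε, ε)
All input consumed and the stack is empty.

Accept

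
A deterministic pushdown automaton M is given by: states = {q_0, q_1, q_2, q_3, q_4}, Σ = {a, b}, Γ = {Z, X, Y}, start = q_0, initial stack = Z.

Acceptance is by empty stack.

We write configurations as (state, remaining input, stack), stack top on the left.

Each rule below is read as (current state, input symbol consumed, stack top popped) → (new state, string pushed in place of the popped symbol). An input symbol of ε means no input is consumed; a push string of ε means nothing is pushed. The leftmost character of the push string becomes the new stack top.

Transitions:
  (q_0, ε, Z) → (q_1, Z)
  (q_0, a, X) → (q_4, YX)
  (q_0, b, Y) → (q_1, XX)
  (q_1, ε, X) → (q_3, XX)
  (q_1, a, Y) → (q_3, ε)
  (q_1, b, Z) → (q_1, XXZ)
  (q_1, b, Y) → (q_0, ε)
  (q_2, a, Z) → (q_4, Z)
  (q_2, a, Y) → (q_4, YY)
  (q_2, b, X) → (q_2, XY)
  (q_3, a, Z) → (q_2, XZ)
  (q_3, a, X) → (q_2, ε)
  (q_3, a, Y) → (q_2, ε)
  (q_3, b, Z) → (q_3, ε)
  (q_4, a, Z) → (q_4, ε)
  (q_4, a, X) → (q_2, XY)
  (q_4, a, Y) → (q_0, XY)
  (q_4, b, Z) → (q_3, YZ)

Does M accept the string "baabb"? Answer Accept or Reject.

Reject

(q_0, baabb, Z)
  ε-move, top Z: go to q_1, push Z → (q_1, baabb, Z)
  read b, top Z: go to q_1, push XXZ → (q_1, aabb, XXZ)
  ε-move, top X: go to q_3, push XX → (q_3, aabb, XXXZ)
  read a, top X: go to q_2, push ε → (q_2, abb, XXZ)
No transition applies at (q_2, abb, XXZ); input not fully consumed.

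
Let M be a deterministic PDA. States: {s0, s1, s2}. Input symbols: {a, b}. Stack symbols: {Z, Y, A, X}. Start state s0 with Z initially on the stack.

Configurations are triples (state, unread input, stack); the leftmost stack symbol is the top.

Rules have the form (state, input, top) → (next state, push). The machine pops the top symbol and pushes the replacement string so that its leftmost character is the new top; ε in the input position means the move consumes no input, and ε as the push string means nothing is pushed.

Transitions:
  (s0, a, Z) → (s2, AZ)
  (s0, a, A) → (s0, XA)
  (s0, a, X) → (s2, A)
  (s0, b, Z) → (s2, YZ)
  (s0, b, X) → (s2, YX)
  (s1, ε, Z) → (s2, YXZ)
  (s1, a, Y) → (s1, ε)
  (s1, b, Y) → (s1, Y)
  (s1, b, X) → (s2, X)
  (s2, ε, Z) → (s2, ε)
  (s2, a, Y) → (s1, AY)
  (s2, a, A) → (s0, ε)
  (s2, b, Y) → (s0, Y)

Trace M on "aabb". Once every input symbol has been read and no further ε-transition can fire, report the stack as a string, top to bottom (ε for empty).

YZ

(s0, aabb, Z) ⊢ (s2, abb, AZ) ⊢ (s0, bb, Z) ⊢ (s2, b, YZ) ⊢ (s0, ε, YZ)
All input consumed in state s0 with stack YZ.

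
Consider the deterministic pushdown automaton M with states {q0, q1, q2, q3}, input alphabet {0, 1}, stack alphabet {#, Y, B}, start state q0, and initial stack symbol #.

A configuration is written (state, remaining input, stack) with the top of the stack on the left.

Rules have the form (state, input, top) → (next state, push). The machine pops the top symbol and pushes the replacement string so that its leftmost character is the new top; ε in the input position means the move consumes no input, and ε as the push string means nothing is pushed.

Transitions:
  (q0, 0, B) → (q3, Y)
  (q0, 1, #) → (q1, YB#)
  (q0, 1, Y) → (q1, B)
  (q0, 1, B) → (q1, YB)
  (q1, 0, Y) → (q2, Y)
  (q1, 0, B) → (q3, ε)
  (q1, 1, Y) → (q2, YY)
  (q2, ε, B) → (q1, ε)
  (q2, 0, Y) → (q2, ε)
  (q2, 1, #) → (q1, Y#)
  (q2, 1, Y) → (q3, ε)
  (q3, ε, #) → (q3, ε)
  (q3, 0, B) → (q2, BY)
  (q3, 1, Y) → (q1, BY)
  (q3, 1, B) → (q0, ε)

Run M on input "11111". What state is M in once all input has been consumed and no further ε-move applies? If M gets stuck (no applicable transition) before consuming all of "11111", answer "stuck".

(q0, 11111, #)
  read 1, top #: go to q1, push YB# → (q1, 1111, YB#)
  read 1, top Y: go to q2, push YY → (q2, 111, YYB#)
  read 1, top Y: go to q3, push ε → (q3, 11, YB#)
  read 1, top Y: go to q1, push BY → (q1, 1, BYB#)
No transition for (q1, 1, top B); M blocks with input 1 remaining.

stuck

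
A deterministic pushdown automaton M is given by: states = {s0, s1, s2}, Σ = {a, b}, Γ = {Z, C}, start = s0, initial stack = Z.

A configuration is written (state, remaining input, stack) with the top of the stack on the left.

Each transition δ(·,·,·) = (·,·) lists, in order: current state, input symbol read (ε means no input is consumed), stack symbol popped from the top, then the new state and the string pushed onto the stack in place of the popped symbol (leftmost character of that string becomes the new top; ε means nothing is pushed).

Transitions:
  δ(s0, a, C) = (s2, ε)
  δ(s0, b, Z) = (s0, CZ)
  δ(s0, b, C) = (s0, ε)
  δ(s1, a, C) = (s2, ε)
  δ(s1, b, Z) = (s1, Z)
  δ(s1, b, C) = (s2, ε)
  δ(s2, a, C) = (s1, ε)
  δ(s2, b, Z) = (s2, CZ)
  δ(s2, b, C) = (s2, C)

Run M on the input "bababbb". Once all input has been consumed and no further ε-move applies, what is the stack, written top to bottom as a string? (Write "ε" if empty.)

(s0, bababbb, Z)
  read b, top Z: go to s0, push CZ → (s0, ababbb, CZ)
  read a, top C: go to s2, push ε → (s2, babbb, Z)
  read b, top Z: go to s2, push CZ → (s2, abbb, CZ)
  read a, top C: go to s1, push ε → (s1, bbb, Z)
  read b, top Z: go to s1, push Z → (s1, bb, Z)
  read b, top Z: go to s1, push Z → (s1, b, Z)
  read b, top Z: go to s1, push Z → (s1, ε, Z)
All input consumed in state s1 with stack Z.

Z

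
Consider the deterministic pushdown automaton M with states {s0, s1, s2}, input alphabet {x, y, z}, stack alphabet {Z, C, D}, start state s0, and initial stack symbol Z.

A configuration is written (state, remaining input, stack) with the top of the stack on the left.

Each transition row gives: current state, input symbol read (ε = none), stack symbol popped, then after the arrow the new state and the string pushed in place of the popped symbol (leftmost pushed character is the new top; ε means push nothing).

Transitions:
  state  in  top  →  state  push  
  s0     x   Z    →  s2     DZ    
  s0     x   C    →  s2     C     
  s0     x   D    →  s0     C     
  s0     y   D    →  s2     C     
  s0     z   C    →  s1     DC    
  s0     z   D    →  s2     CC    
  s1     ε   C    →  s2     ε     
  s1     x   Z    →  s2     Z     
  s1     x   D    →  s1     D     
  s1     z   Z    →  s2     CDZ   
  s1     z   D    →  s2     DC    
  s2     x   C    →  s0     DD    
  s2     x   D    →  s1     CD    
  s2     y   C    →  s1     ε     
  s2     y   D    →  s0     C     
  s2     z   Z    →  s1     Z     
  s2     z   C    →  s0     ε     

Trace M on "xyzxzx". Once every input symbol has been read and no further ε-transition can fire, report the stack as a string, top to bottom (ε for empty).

DCCZ

(s0, xyzxzx, Z)
  read x, top Z: go to s2, push DZ → (s2, yzxzx, DZ)
  read y, top D: go to s0, push C → (s0, zxzx, CZ)
  read z, top C: go to s1, push DC → (s1, xzx, DCZ)
  read x, top D: go to s1, push D → (s1, zx, DCZ)
  read z, top D: go to s2, push DC → (s2, x, DCCZ)
  read x, top D: go to s1, push CD → (s1, ε, CDCCZ)
  ε-move, top C: go to s2, push ε → (s2, ε, DCCZ)
All input consumed in state s2 with stack DCCZ.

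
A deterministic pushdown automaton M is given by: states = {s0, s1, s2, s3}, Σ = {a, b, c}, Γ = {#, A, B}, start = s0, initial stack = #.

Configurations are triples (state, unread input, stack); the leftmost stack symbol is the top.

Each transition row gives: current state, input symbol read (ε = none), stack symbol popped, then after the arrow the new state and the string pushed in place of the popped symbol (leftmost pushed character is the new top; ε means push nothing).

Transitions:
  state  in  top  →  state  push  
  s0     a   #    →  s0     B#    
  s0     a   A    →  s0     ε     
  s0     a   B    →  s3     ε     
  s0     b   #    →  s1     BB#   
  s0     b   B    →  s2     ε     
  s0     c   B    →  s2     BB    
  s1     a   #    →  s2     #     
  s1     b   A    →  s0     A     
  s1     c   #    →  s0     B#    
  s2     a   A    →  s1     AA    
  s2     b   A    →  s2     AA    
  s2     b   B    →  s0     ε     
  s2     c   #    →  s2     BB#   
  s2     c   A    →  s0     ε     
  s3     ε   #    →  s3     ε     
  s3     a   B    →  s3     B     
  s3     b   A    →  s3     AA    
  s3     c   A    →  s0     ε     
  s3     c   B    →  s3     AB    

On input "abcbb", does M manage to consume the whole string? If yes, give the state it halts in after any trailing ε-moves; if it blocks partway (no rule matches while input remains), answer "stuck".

(s0, abcbb, #)
  read a, top #: go to s0, push B# → (s0, bcbb, B#)
  read b, top B: go to s2, push ε → (s2, cbb, #)
  read c, top #: go to s2, push BB# → (s2, bb, BB#)
  read b, top B: go to s0, push ε → (s0, b, B#)
  read b, top B: go to s2, push ε → (s2, ε, #)
All input consumed; M is in state s2.

s2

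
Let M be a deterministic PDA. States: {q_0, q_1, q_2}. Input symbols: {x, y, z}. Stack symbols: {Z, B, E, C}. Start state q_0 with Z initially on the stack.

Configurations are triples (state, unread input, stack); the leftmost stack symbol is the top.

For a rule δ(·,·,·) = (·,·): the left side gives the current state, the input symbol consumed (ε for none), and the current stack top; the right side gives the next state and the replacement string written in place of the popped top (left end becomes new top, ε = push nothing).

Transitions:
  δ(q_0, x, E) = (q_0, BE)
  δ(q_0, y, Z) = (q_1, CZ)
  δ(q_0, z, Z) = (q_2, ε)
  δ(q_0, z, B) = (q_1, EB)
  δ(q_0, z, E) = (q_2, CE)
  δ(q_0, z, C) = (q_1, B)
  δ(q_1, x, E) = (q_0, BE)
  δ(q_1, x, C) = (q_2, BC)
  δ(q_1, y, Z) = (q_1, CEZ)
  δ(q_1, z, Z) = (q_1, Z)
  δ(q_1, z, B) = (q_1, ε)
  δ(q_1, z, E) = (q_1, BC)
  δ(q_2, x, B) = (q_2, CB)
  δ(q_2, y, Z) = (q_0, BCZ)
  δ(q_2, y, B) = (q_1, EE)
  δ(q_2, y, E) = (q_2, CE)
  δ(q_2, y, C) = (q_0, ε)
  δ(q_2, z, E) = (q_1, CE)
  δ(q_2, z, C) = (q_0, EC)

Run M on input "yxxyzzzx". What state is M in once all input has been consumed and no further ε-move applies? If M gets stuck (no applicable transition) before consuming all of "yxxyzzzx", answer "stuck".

q_2

(q_0, yxxyzzzx, Z) ⊢ (q_1, xxyzzzx, CZ) ⊢ (q_2, xyzzzx, BCZ) ⊢ (q_2, yzzzx, CBCZ) ⊢ (q_0, zzzx, BCZ) ⊢ (q_1, zzx, EBCZ) ⊢ (q_1, zx, BCBCZ) ⊢ (q_1, x, CBCZ) ⊢ (q_2, ε, BCBCZ)
All input consumed; M is in state q_2.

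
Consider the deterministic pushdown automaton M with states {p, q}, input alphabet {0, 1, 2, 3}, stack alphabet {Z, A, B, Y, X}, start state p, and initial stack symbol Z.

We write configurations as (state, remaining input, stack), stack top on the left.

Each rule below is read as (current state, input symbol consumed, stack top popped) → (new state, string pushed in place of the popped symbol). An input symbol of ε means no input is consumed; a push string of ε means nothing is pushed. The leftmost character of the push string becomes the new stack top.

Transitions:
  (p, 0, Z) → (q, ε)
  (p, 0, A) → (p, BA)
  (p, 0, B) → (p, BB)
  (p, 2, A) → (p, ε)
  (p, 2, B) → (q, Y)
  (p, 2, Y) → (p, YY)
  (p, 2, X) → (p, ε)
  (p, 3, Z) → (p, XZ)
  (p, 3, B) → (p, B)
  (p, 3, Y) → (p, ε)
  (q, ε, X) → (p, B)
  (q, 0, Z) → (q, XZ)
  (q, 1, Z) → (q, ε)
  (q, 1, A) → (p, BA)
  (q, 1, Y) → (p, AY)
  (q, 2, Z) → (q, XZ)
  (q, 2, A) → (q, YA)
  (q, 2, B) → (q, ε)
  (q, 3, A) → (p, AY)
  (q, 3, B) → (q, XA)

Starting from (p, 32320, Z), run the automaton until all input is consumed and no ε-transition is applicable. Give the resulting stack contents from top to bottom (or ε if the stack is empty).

(p, 32320, Z) ⊢ (p, 2320, XZ) ⊢ (p, 320, Z) ⊢ (p, 20, XZ) ⊢ (p, 0, Z) ⊢ (q, ε, ε)
All input consumed in state q with stack ε.

ε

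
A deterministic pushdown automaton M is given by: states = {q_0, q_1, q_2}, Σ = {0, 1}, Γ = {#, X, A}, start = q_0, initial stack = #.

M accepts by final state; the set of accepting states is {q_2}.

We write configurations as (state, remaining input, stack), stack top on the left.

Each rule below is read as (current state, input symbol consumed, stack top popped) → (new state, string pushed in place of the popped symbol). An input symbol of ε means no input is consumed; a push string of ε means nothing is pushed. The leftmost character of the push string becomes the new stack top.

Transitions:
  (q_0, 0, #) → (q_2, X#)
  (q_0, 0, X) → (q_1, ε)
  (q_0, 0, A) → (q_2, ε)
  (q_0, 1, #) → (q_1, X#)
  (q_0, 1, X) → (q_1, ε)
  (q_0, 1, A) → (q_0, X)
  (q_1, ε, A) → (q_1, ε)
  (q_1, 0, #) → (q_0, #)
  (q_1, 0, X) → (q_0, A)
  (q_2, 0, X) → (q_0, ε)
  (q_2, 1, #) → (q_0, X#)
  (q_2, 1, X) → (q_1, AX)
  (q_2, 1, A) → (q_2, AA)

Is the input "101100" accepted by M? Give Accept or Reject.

(q_0, 101100, #)
  read 1, top #: go to q_1, push X# → (q_1, 01100, X#)
  read 0, top X: go to q_0, push A → (q_0, 1100, A#)
  read 1, top A: go to q_0, push X → (q_0, 100, X#)
  read 1, top X: go to q_1, push ε → (q_1, 00, #)
  read 0, top #: go to q_0, push # → (q_0, 0, #)
  read 0, top #: go to q_2, push X# → (q_2, ε, X#)
All input consumed; state q_2 ∈ F.

Accept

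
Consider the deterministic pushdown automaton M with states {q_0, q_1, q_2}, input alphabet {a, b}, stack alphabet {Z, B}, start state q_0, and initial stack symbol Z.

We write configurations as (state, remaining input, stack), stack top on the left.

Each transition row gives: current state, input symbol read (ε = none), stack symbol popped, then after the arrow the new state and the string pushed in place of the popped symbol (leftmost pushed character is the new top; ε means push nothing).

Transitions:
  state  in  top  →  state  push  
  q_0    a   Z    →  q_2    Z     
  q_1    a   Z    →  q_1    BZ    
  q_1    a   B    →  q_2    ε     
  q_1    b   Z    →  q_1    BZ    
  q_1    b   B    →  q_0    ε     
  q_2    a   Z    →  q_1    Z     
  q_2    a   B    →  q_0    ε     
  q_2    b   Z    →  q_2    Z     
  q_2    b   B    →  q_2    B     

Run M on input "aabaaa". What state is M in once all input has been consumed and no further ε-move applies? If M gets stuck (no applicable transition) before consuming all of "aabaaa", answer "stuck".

(q_0, aabaaa, Z) ⊢ (q_2, abaaa, Z) ⊢ (q_1, baaa, Z) ⊢ (q_1, aaa, BZ) ⊢ (q_2, aa, Z) ⊢ (q_1, a, Z) ⊢ (q_1, ε, BZ)
All input consumed; M is in state q_1.

q_1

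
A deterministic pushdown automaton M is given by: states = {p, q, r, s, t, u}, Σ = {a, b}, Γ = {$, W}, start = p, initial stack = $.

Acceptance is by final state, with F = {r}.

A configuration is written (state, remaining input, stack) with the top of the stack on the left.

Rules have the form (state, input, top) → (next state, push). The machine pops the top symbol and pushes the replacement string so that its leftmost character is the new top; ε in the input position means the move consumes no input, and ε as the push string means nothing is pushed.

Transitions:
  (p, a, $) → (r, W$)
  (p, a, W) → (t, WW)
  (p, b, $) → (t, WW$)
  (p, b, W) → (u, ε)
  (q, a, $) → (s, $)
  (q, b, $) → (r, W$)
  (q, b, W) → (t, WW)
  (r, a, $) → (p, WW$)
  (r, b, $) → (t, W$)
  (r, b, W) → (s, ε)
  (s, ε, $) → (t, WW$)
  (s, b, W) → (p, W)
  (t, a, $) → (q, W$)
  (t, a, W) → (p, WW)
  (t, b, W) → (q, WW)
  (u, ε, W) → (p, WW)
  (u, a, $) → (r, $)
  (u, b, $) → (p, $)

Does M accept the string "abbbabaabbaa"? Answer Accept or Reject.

(p, abbbabaabbaa, $)
  read a, top $: go to r, push W$ → (r, bbbabaabbaa, W$)
  read b, top W: go to s, push ε → (s, bbabaabbaa, $)
  ε-move, top $: go to t, push WW$ → (t, bbabaabbaa, WW$)
  read b, top W: go to q, push WW → (q, babaabbaa, WWW$)
  read b, top W: go to t, push WW → (t, abaabbaa, WWWW$)
  read a, top W: go to p, push WW → (p, baabbaa, WWWWW$)
  read b, top W: go to u, push ε → (u, aabbaa, WWWW$)
  ε-move, top W: go to p, push WW → (p, aabbaa, WWWWW$)
  read a, top W: go to t, push WW → (t, abbaa, WWWWWW$)
  read a, top W: go to p, push WW → (p, bbaa, WWWWWWW$)
  read b, top W: go to u, push ε → (u, baa, WWWWWW$)
  ε-move, top W: go to p, push WW → (p, baa, WWWWWWW$)
  read b, top W: go to u, push ε → (u, aa, WWWWWW$)
  ε-move, top W: go to p, push WW → (p, aa, WWWWWWW$)
  read a, top W: go to t, push WW → (t, a, WWWWWWWW$)
  read a, top W: go to p, push WW → (p, ε, WWWWWWWWW$)
All input consumed; state p ∉ F and no further ε-move applies.

Reject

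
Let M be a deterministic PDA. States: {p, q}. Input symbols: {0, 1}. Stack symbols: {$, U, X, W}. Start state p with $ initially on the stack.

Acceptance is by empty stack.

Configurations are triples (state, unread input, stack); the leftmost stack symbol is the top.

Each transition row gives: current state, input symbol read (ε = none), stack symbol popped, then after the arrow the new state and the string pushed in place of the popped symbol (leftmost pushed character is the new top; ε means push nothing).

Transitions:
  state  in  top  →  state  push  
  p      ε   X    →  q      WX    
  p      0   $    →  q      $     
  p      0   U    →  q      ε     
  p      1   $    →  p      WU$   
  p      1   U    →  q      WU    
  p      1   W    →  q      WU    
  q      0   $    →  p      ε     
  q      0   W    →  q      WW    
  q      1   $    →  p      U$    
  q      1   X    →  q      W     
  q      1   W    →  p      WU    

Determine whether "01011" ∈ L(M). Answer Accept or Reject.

(p, 01011, $) ⊢ (q, 1011, $) ⊢ (p, 011, U$) ⊢ (q, 11, $) ⊢ (p, 1, U$) ⊢ (q, ε, WU$)
All input consumed; stack is WU$, not empty, and no further ε-move applies.

Reject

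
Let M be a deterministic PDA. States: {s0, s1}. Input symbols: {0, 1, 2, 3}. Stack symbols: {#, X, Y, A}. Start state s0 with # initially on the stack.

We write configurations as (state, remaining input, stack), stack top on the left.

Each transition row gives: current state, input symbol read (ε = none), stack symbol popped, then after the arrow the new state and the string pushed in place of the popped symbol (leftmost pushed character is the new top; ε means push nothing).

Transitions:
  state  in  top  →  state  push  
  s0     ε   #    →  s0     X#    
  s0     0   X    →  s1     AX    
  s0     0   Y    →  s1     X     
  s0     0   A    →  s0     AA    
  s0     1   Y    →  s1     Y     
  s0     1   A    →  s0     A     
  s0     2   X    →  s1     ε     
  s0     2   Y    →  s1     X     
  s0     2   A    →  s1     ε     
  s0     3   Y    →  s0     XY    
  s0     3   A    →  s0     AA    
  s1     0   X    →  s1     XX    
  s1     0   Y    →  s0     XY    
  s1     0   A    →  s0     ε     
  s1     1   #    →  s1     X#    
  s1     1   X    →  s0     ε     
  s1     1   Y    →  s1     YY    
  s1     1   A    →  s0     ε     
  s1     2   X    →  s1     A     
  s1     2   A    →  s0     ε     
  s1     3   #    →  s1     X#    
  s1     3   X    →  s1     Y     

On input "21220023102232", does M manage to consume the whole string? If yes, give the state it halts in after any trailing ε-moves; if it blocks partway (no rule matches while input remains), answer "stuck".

s1

(s0, 21220023102232, #) ⊢ (s0, 21220023102232, X#) ⊢ (s1, 1220023102232, #) ⊢ (s1, 220023102232, X#) ⊢ (s1, 20023102232, A#) ⊢ (s0, 0023102232, #) ⊢ (s0, 0023102232, X#) ⊢ (s1, 023102232, AX#) ⊢ (s0, 23102232, X#) ⊢ (s1, 3102232, #) ⊢ (s1, 102232, X#) ⊢ (s0, 02232, #) ⊢ (s0, 02232, X#) ⊢ (s1, 2232, AX#) ⊢ (s0, 232, X#) ⊢ (s1, 32, #) ⊢ (s1, 2, X#) ⊢ (s1, ε, A#)
All input consumed; M is in state s1.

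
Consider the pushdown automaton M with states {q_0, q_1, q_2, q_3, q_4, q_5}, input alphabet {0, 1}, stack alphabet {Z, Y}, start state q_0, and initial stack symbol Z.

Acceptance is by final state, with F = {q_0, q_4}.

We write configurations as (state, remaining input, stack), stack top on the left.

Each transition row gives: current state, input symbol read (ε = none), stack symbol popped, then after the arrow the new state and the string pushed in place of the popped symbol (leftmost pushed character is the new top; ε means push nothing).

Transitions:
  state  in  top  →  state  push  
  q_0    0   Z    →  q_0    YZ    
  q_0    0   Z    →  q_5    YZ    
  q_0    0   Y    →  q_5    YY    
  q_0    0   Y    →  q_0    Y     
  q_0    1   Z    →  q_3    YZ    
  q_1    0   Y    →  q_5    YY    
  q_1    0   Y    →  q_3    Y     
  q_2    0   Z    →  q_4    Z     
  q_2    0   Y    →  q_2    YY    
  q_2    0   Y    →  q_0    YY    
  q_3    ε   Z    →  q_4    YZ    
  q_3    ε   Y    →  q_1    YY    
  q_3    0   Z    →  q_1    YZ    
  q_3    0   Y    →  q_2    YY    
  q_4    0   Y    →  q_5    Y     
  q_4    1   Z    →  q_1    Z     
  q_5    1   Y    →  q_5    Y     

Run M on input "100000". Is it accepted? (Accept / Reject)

One accepting computation: (q_0, 100000, Z) ⊢ (q_3, 00000, YZ) ⊢ (q_2, 0000, YYZ) ⊢ (q_2, 000, YYYZ) ⊢ (q_2, 00, YYYYZ) ⊢ (q_2, 0, YYYYYZ) ⊢ (q_0, ε, YYYYYYZ)
All input consumed and state q_0 ∈ F.

Accept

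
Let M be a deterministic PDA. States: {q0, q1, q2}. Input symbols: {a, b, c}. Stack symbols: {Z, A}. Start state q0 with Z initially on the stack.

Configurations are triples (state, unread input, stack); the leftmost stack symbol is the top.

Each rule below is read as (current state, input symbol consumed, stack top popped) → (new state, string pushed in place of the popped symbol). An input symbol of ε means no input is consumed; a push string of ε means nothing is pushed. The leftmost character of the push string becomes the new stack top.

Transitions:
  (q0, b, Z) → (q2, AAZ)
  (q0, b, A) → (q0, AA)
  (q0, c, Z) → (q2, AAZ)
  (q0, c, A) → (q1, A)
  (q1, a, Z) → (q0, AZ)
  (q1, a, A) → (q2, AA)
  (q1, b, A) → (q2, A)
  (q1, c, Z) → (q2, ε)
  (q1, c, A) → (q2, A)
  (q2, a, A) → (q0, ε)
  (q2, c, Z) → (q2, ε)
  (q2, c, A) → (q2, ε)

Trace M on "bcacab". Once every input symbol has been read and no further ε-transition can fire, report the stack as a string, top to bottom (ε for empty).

(q0, bcacab, Z) ⊢ (q2, cacab, AAZ) ⊢ (q2, acab, AZ) ⊢ (q0, cab, Z) ⊢ (q2, ab, AAZ) ⊢ (q0, b, AZ) ⊢ (q0, ε, AAZ)
All input consumed in state q0 with stack AAZ.

AAZ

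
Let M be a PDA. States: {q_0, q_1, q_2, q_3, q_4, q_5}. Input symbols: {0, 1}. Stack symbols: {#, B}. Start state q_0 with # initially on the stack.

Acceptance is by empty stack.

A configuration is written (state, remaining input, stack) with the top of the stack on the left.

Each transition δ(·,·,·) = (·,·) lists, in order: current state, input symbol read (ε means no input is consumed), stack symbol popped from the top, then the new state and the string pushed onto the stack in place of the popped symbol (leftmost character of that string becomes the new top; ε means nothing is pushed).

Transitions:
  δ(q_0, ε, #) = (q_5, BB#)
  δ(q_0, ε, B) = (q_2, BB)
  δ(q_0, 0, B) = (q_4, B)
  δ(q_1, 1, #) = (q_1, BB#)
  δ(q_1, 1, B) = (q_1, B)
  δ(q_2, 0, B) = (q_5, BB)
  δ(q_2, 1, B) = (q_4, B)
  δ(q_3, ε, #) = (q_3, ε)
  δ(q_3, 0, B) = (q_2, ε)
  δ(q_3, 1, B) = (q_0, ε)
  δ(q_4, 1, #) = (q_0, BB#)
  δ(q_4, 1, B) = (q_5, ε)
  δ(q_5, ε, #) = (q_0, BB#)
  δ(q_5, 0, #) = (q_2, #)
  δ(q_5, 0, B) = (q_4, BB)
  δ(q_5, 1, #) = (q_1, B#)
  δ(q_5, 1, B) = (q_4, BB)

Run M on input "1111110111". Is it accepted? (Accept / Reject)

No computation consumes all input and empties the stack.

Reject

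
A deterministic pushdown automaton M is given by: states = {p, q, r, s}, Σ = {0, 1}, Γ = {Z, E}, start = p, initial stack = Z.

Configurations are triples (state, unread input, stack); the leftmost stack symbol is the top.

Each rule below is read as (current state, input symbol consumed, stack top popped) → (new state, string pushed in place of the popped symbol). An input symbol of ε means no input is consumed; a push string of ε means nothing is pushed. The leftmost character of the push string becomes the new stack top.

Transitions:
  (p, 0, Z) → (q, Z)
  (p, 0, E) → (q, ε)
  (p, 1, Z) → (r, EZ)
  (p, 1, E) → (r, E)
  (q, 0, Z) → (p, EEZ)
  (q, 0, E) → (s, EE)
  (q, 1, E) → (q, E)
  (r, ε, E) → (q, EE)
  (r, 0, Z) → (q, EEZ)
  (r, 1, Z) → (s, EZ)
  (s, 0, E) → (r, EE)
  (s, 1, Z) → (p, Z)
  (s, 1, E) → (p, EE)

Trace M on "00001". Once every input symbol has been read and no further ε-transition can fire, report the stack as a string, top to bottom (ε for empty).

(p, 00001, Z)
  read 0, top Z: go to q, push Z → (q, 0001, Z)
  read 0, top Z: go to p, push EEZ → (p, 001, EEZ)
  read 0, top E: go to q, push ε → (q, 01, EZ)
  read 0, top E: go to s, push EE → (s, 1, EEZ)
  read 1, top E: go to p, push EE → (p, ε, EEEZ)
All input consumed in state p with stack EEEZ.

EEEZ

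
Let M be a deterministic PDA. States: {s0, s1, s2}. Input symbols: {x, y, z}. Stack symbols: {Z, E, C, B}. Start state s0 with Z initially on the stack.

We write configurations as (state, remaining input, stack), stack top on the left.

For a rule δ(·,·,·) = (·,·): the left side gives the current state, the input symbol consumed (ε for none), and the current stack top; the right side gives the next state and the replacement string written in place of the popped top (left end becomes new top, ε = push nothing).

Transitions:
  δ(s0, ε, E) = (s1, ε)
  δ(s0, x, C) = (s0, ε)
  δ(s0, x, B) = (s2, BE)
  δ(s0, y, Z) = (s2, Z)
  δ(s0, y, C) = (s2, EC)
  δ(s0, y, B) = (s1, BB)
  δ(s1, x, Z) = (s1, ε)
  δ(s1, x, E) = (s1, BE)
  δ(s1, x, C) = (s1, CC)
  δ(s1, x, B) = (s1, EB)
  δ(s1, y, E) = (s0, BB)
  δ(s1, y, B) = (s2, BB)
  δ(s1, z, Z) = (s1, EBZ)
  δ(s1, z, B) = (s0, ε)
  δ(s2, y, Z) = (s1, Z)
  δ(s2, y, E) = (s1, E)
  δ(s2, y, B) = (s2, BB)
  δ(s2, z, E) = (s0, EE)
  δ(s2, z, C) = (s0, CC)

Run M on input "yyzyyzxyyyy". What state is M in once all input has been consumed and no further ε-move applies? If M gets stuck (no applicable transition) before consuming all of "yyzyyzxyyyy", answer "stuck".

s2

(s0, yyzyyzxyyyy, Z)
  read y, top Z: go to s2, push Z → (s2, yzyyzxyyyy, Z)
  read y, top Z: go to s1, push Z → (s1, zyyzxyyyy, Z)
  read z, top Z: go to s1, push EBZ → (s1, yyzxyyyy, EBZ)
  read y, top E: go to s0, push BB → (s0, yzxyyyy, BBBZ)
  read y, top B: go to s1, push BB → (s1, zxyyyy, BBBBZ)
  read z, top B: go to s0, push ε → (s0, xyyyy, BBBZ)
  read x, top B: go to s2, push BE → (s2, yyyy, BEBBZ)
  read y, top B: go to s2, push BB → (s2, yyy, BBEBBZ)
  read y, top B: go to s2, push BB → (s2, yy, BBBEBBZ)
  read y, top B: go to s2, push BB → (s2, y, BBBBEBBZ)
  read y, top B: go to s2, push BB → (s2, ε, BBBBBEBBZ)
All input consumed; M is in state s2.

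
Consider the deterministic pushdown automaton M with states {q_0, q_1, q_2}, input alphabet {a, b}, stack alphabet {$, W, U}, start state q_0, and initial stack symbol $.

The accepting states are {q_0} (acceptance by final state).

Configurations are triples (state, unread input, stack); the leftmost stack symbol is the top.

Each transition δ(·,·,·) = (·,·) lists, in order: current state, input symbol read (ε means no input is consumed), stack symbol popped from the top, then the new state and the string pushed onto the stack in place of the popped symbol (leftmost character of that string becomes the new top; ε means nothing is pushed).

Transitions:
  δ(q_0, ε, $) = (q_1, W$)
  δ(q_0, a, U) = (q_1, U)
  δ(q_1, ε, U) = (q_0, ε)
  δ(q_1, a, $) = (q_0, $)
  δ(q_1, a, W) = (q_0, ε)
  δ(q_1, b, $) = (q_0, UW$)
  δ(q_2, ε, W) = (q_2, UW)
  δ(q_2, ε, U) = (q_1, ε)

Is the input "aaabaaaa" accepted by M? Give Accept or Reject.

(q_0, aaabaaaa, $)
  ε-move, top $: go to q_1, push W$ → (q_1, aaabaaaa, W$)
  read a, top W: go to q_0, push ε → (q_0, aabaaaa, $)
  ε-move, top $: go to q_1, push W$ → (q_1, aabaaaa, W$)
  read a, top W: go to q_0, push ε → (q_0, abaaaa, $)
  ε-move, top $: go to q_1, push W$ → (q_1, abaaaa, W$)
  read a, top W: go to q_0, push ε → (q_0, baaaa, $)
  ε-move, top $: go to q_1, push W$ → (q_1, baaaa, W$)
No transition applies at (q_1, baaaa, W$); input not fully consumed.

Reject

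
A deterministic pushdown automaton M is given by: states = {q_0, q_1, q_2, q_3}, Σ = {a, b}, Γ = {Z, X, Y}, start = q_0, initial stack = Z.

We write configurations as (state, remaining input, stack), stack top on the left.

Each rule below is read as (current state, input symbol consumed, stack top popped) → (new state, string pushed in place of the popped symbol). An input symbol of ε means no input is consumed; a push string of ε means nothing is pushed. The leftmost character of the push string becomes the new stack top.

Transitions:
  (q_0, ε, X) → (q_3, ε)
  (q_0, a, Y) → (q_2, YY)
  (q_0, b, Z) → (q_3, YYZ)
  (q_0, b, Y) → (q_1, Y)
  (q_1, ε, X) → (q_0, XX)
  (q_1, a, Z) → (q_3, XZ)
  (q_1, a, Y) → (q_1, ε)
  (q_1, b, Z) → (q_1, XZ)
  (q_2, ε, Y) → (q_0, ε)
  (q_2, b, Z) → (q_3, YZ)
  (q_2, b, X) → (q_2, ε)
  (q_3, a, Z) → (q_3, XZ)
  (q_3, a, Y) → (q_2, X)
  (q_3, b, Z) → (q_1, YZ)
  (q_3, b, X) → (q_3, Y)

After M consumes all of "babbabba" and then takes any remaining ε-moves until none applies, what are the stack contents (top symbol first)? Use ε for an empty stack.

(q_0, babbabba, Z)
  read b, top Z: go to q_3, push YYZ → (q_3, abbabba, YYZ)
  read a, top Y: go to q_2, push X → (q_2, bbabba, XYZ)
  read b, top X: go to q_2, push ε → (q_2, babba, YZ)
  ε-move, top Y: go to q_0, push ε → (q_0, babba, Z)
  read b, top Z: go to q_3, push YYZ → (q_3, abba, YYZ)
  read a, top Y: go to q_2, push X → (q_2, bba, XYZ)
  read b, top X: go to q_2, push ε → (q_2, ba, YZ)
  ε-move, top Y: go to q_0, push ε → (q_0, ba, Z)
  read b, top Z: go to q_3, push YYZ → (q_3, a, YYZ)
  read a, top Y: go to q_2, push X → (q_2, ε, XYZ)
All input consumed in state q_2 with stack XYZ.

XYZ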